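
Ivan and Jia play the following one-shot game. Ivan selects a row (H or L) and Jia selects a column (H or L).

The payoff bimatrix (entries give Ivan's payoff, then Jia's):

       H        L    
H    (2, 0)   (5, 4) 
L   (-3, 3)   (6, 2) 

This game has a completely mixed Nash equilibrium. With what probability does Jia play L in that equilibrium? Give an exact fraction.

Let q be the probability that Jia plays H. In a completely mixed equilibrium, Ivan must be indifferent between H and L.
Ivan's expected payoff from H is 2q + 5(1−q); from L it is −3q + 6(1−q).
Setting these equal: −3q + 5 = −9q + 6, so q = 1/6.
Therefore Jia plays L with probability 1 − 1/6 = 5/6.

5/6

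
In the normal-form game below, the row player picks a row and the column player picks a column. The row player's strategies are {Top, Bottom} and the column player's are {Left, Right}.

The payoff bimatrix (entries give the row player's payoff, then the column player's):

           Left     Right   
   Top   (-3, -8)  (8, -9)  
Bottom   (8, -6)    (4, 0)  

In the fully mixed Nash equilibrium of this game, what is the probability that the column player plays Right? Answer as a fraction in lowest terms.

11/15

Let y be the probability that the column player plays Left. In a completely mixed equilibrium, the row player must be indifferent between Top and Bottom.
The row player's expected payoff from Top is −3y + 8(1−y); from Bottom it is 8y + 4(1−y).
Setting these equal: −11y + 8 = 4y + 4, so y = 4/15.
Therefore the column player plays Right with probability 1 − 4/15 = 11/15.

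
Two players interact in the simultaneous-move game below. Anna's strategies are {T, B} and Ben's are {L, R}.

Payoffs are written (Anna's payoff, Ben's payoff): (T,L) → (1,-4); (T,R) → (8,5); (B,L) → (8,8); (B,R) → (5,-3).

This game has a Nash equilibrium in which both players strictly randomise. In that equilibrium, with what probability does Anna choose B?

9/20

Let x be the probability that Anna plays T. In a completely mixed equilibrium, Ben must be indifferent between L and R.
Ben's expected payoff from L is −4x + 8(1−x); from R it is 5x − 3(1−x).
Setting these equal: −12x + 8 = 8x − 3, so x = 11/20.
Therefore Anna plays B with probability 1 − 11/20 = 9/20.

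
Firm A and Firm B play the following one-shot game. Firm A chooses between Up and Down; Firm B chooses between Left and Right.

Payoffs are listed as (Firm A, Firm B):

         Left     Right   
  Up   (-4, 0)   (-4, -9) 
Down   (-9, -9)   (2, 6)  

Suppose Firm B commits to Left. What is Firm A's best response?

Against Left, Firm A earns -4 from Up and -9 from Down.
So Up is the best response.

Up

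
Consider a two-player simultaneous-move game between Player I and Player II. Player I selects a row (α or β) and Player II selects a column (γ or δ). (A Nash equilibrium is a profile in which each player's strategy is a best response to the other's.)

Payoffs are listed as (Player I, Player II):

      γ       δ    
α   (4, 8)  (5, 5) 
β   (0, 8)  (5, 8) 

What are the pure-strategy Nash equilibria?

(α, γ) and (β, δ)

(α, γ): Player I gets 4 ≥ 0 from β, and Player II gets 8 ≥ 5 from δ — Nash equilibrium.
(α, δ): Player II prefers γ (8 > 5) — not an equilibrium.
(β, γ): Player I prefers α (4 > 0) — not an equilibrium.
(β, δ): Player I gets 5 ≥ 5 from α, and Player II gets 8 ≥ 8 from γ — Nash equilibrium.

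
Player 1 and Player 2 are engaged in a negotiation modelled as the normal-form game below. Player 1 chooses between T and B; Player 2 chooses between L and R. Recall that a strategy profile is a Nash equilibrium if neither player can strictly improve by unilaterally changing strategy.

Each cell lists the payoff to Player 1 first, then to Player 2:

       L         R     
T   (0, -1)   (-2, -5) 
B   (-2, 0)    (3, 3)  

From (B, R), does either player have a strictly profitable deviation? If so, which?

Player 1 at (B, R) earns 3; deviating to T yields -2 — not better.
Player 2 earns 3; deviating to L yields 0 — not better.
Neither player can strictly improve; the profile is a Nash equilibrium.

Neither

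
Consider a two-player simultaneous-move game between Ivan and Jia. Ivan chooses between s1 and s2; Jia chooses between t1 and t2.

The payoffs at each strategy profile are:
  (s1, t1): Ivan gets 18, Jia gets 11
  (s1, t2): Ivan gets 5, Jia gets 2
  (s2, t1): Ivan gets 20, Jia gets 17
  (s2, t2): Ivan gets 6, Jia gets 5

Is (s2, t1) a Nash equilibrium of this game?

Yes

At (s2, t1), Ivan earns 20; switching to s1 would give 18, so Ivan has no profitable deviation.
Jia earns 17; switching to t2 would give 5, so Jia has no profitable deviation.
Neither player can gain by a unilateral deviation, so this profile is a Nash equilibrium.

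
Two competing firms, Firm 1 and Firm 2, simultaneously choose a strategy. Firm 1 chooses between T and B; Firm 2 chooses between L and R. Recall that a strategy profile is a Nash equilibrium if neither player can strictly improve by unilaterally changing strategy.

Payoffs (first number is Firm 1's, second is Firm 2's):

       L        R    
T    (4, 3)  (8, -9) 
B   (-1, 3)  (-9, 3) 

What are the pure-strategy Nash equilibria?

(T, L)

(T, L): Firm 1 gets 4 ≥ -1 from B, and Firm 2 gets 3 ≥ -9 from R — Nash equilibrium.
(T, R): Firm 2 prefers L (3 > -9) — not an equilibrium.
(B, L): Firm 1 prefers T (4 > -1) — not an equilibrium.
(B, R): Firm 1 prefers T (8 > -9) — not an equilibrium.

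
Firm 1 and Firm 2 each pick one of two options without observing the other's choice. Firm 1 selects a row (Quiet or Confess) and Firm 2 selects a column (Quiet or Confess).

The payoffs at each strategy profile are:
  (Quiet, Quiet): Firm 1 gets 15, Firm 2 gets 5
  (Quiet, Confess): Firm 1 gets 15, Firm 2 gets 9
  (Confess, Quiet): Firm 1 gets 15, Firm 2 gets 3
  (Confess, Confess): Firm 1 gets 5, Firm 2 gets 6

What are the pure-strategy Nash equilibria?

(Quiet, Confess)

(Quiet, Quiet): Firm 2 prefers Confess (9 > 5) — not an equilibrium.
(Quiet, Confess): Firm 1 gets 15 ≥ 5 from Confess, and Firm 2 gets 9 ≥ 5 from Quiet — Nash equilibrium.
(Confess, Quiet): Firm 2 prefers Confess (6 > 3) — not an equilibrium.
(Confess, Confess): Firm 1 prefers Quiet (15 > 5) — not an equilibrium.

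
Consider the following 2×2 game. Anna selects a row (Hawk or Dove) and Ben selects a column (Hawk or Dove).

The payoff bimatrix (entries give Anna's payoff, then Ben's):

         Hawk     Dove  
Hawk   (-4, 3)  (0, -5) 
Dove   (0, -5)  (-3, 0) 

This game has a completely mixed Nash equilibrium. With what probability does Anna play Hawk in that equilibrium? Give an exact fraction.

5/13

Let x be the probability that Anna plays Hawk. In a completely mixed equilibrium, Ben must be indifferent between Hawk and Dove.
Ben's expected payoff from Hawk is 3x − 5(1−x); from Dove it is −5x.
Setting these equal: 8x − 5 = −5x, so x = 5/13.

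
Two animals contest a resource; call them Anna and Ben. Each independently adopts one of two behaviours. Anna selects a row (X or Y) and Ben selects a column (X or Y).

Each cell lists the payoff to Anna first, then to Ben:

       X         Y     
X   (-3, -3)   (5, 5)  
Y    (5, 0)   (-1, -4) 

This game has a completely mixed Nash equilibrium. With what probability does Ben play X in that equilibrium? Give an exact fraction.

3/7

Let q be the probability that Ben plays X. In a completely mixed equilibrium, Anna must be indifferent between X and Y.
Anna's expected payoff from X is −3q + 5(1−q); from Y it is 5q − (1−q).
Setting these equal: −8q + 5 = 6q − 1, so q = 3/7.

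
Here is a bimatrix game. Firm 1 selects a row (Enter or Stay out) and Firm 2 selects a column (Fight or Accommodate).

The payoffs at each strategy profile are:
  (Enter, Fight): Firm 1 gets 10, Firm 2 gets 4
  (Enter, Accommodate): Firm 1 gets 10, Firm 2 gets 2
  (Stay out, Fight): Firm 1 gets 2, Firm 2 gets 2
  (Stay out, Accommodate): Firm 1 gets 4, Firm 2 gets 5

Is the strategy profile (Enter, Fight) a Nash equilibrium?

At (Enter, Fight), Firm 1 earns 10; switching to Stay out would give 2, so Firm 1 has no profitable deviation.
Firm 2 earns 4; switching to Accommodate would give 2, so Firm 2 has no profitable deviation.
Neither player can gain by a unilateral deviation, so this profile is a Nash equilibrium.

Yes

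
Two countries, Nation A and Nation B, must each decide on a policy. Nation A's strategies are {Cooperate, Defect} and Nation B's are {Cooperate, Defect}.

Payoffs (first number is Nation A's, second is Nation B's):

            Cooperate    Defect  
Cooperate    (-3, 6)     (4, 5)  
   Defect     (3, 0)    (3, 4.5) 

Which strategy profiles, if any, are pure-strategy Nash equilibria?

(Cooperate, Cooperate): Nation A prefers Defect (3 > -3) — not an equilibrium.
(Cooperate, Defect): Nation B prefers Cooperate (6 > 5) — not an equilibrium.
(Defect, Cooperate): Nation B prefers Defect (4.5 > 0) — not an equilibrium.
(Defect, Defect): Nation A prefers Cooperate (4 > 3) — not an equilibrium.

none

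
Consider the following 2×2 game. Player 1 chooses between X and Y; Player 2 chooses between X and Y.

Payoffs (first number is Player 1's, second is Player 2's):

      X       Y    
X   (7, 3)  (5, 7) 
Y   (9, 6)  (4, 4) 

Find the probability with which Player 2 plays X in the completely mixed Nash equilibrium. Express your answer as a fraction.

Let q be the probability that Player 2 plays X. In a completely mixed equilibrium, Player 1 must be indifferent between X and Y.
Player 1's expected payoff from X is 7q + 5(1−q); from Y it is 9q + 4(1−q).
Setting these equal: 2q + 5 = 5q + 4, so q = 1/3.

1/3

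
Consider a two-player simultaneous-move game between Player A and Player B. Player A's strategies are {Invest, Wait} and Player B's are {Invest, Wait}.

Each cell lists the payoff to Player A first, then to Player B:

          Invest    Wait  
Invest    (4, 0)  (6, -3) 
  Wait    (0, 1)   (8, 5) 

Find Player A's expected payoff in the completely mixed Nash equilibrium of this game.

First find y, the probability Player B plays Invest, from Player A's indifference between Invest and Wait: 4y + 6(1−y) = 8(1−y), giving y = 1/3.
Since Player A is indifferent in equilibrium, Player A's expected payoff equals the payoff from either row against (1/3, 2/3). Using Invest: 4(1/3) + 6(2/3) = 16/3.

16/3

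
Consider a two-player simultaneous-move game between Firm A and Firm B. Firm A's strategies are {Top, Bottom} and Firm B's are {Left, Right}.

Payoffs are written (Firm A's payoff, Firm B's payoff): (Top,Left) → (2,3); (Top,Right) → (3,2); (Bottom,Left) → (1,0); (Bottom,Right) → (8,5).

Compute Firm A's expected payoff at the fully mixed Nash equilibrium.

13/6

First find q, the probability Firm B plays Left, from Firm A's indifference between Top and Bottom: 2q + 3(1−q) = q + 8(1−q), giving q = 5/6.
Since Firm A is indifferent in equilibrium, Firm A's expected payoff equals the payoff from either row against (5/6, 1/6). Using Top: 2(5/6) + 3(1/6) = 13/6.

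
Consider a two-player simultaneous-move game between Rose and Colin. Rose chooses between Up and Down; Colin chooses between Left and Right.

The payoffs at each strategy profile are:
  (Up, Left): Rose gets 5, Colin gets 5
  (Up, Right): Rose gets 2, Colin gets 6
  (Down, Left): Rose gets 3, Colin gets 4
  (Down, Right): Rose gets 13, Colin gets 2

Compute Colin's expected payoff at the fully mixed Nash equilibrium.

14/3

First find x, the probability Rose plays Up, from Colin's indifference between Left and Right: 5x + 4(1−x) = 6x + 2(1−x), giving x = 2/3.
Since Colin is indifferent in equilibrium, Colin's expected payoff equals the payoff from either column against (2/3, 1/3). Using Left: 5(2/3) + 4(1/3) = 14/3.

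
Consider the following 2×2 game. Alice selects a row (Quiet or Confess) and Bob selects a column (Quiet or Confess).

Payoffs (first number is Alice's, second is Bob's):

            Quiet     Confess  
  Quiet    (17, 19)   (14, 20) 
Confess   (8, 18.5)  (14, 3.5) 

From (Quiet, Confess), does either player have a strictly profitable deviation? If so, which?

Alice at (Quiet, Confess) earns 14; deviating to Confess yields 14 — not better.
Bob earns 20; deviating to Quiet yields 19 — not better.
Neither player can strictly improve; the profile is a Nash equilibrium.

Neither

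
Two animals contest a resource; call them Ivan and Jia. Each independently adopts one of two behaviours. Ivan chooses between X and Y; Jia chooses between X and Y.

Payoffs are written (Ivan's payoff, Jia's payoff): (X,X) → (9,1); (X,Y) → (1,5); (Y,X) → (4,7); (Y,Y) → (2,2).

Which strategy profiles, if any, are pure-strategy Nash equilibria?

none

(X, X): Jia prefers Y (5 > 1) — not an equilibrium.
(X, Y): Ivan prefers Y (2 > 1) — not an equilibrium.
(Y, X): Ivan prefers X (9 > 4) — not an equilibrium.
(Y, Y): Jia prefers X (7 > 2) — not an equilibrium.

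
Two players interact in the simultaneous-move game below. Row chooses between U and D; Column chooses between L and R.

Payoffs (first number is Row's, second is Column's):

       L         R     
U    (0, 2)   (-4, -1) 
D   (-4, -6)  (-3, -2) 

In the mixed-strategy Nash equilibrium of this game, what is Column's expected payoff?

First find x, the probability Row plays U, from Column's indifference between L and R: 2x − 6(1−x) = −x − 2(1−x), giving x = 4/7.
Since Column is indifferent in equilibrium, Column's expected payoff equals the payoff from either column against (4/7, 3/7). Using L: 2(4/7) − 6(3/7) = -10/7.

-10/7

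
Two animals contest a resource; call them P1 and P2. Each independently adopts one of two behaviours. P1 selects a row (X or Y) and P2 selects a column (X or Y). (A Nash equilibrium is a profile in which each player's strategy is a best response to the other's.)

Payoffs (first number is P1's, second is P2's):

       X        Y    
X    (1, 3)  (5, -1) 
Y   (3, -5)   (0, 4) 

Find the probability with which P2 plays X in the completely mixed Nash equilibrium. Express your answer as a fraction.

5/7

Let y be the probability that P2 plays X. In a completely mixed equilibrium, P1 must be indifferent between X and Y.
P1's expected payoff from X is y + 5(1−y); from Y it is 3y.
Setting these equal: −4y + 5 = 3y, so y = 5/7.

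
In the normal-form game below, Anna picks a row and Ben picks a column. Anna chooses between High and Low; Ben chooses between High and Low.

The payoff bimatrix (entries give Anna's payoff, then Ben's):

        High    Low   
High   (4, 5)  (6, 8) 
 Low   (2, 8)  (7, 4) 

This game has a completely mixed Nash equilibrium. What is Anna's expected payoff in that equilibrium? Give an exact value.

16/3

First find q, the probability Ben plays High, from Anna's indifference between High and Low: 4q + 6(1−q) = 2q + 7(1−q), giving q = 1/3.
Since Anna is indifferent in equilibrium, Anna's expected payoff equals the payoff from either row against (1/3, 2/3). Using High: 4(1/3) + 6(2/3) = 16/3.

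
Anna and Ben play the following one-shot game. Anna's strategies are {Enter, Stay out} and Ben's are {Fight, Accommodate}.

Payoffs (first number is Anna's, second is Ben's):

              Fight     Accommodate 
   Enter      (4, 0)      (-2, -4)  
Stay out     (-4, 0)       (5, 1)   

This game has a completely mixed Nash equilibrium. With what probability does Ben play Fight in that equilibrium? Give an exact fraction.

7/15

Let q be the probability that Ben plays Fight. In a completely mixed equilibrium, Anna must be indifferent between Enter and Stay out.
Anna's expected payoff from Enter is 4q − 2(1−q); from Stay out it is −4q + 5(1−q).
Setting these equal: 6q − 2 = −9q + 5, so q = 7/15.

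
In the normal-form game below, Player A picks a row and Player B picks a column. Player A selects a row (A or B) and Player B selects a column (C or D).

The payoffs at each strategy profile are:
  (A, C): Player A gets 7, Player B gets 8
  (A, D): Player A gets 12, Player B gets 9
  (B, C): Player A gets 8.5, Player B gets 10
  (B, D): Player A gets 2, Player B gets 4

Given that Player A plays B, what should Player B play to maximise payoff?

C

Against B, Player B earns 10 from C and 4 from D.
So C is the best response.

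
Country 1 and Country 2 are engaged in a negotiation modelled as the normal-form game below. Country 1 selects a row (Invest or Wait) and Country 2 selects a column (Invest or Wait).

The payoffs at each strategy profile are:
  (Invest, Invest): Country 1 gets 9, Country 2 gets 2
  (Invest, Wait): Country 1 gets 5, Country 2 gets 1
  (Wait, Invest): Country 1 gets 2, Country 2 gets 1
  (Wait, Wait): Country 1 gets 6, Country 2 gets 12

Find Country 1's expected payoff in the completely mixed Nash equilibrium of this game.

First find y, the probability Country 2 plays Invest, from Country 1's indifference between Invest and Wait: 9y + 5(1−y) = 2y + 6(1−y), giving y = 1/8.
Since Country 1 is indifferent in equilibrium, Country 1's expected payoff equals the payoff from either row against (1/8, 7/8). Using Invest: 9(1/8) + 5(7/8) = 11/2.

11/2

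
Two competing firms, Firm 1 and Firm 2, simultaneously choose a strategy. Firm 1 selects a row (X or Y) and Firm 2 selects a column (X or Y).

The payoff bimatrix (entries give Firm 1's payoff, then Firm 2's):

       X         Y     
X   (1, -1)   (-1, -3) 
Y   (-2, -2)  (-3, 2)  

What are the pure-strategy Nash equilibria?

(X, X)

(X, X): Firm 1 gets 1 ≥ -2 from Y, and Firm 2 gets -1 ≥ -3 from Y — Nash equilibrium.
(X, Y): Firm 2 prefers X (-1 > -3) — not an equilibrium.
(Y, X): Firm 1 prefers X (1 > -2); Firm 2 prefers Y (2 > -2) — not an equilibrium.
(Y, Y): Firm 1 prefers X (-1 > -3) — not an equilibrium.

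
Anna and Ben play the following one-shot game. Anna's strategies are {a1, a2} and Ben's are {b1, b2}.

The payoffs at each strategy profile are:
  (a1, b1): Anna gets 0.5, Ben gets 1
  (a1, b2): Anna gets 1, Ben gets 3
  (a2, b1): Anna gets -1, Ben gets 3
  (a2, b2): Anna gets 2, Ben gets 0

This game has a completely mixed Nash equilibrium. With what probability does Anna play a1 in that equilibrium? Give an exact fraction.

Let p be the probability that Anna plays a1. In a completely mixed equilibrium, Ben must be indifferent between b1 and b2.
Ben's expected payoff from b1 is p + 3(1−p); from b2 it is 3p.
Setting these equal: −2p + 3 = 3p, so p = 3/5.

3/5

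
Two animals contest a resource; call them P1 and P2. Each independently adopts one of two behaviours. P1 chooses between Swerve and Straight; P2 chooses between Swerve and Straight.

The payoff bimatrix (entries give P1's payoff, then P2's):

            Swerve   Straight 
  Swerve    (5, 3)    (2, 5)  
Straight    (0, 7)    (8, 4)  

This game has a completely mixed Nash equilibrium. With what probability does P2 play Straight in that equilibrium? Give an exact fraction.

5/11

Let y be the probability that P2 plays Swerve. In a completely mixed equilibrium, P1 must be indifferent between Swerve and Straight.
P1's expected payoff from Swerve is 5y + 2(1−y); from Straight it is 8(1−y).
Setting these equal: 3y + 2 = −8y + 8, so y = 6/11.
Therefore P2 plays Straight with probability 1 − 6/11 = 5/11.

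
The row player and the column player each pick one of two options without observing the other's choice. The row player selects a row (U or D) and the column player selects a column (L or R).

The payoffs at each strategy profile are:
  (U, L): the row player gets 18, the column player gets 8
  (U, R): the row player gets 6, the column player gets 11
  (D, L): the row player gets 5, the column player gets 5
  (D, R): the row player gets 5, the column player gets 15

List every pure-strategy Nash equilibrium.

(U, R)

(U, L): the column player prefers R (11 > 8) — not an equilibrium.
(U, R): the row player gets 6 ≥ 5 from D, and the column player gets 11 ≥ 8 from L — Nash equilibrium.
(D, L): the row player prefers U (18 > 5); the column player prefers R (15 > 5) — not an equilibrium.
(D, R): the row player prefers U (6 > 5) — not an equilibrium.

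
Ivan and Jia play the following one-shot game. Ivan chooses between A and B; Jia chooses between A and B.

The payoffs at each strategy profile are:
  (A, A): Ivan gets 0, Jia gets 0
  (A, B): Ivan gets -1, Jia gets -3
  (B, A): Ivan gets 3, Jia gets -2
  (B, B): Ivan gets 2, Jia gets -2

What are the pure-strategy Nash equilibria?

(A, A): Ivan prefers B (3 > 0) — not an equilibrium.
(A, B): Ivan prefers B (2 > -1); Jia prefers A (0 > -3) — not an equilibrium.
(B, A): Ivan gets 3 ≥ 0 from A, and Jia gets -2 ≥ -2 from B — Nash equilibrium.
(B, B): Ivan gets 2 ≥ -1 from A, and Jia gets -2 ≥ -2 from A — Nash equilibrium.

(B, A) and (B, B)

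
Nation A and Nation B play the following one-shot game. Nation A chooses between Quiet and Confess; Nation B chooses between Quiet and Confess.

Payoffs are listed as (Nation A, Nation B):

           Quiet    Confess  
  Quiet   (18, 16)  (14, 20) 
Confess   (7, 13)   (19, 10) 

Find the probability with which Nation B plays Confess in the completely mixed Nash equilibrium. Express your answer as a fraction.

Let q be the probability that Nation B plays Quiet. In a completely mixed equilibrium, Nation A must be indifferent between Quiet and Confess.
Nation A's expected payoff from Quiet is 18q + 14(1−q); from Confess it is 7q + 19(1−q).
Setting these equal: 4q + 14 = −12q + 19, so q = 5/16.
Therefore Nation B plays Confess with probability 1 − 5/16 = 11/16.

11/16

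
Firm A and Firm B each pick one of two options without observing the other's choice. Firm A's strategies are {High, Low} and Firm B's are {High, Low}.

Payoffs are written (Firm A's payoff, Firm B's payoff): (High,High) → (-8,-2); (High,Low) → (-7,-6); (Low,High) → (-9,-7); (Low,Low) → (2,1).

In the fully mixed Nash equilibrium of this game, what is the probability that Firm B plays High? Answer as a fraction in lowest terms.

9/10

Let c be the probability that Firm B plays High. In a completely mixed equilibrium, Firm A must be indifferent between High and Low.
Firm A's expected payoff from High is −8c − 7(1−c); from Low it is −9c + 2(1−c).
Setting these equal: −c − 7 = −11c + 2, so c = 9/10.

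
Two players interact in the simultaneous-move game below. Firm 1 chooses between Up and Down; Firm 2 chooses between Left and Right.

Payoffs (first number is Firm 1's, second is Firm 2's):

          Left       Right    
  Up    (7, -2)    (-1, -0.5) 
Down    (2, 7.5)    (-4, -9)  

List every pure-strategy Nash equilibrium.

(Up, Left): Firm 2 prefers Right (-0.5 > -2) — not an equilibrium.
(Up, Right): Firm 1 gets -1 ≥ -4 from Down, and Firm 2 gets -0.5 ≥ -2 from Left — Nash equilibrium.
(Down, Left): Firm 1 prefers Up (7 > 2) — not an equilibrium.
(Down, Right): Firm 1 prefers Up (-1 > -4); Firm 2 prefers Left (7.5 > -9) — not an equilibrium.

(Up, Right)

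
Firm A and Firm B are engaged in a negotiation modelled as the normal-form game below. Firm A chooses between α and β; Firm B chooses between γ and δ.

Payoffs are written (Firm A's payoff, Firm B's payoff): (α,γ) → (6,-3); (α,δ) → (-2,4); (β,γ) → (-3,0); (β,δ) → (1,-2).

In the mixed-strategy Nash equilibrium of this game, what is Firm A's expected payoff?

First find y, the probability Firm B plays γ, from Firm A's indifference between α and β: 6y − 2(1−y) = −3y + (1−y), giving y = 1/4.
Since Firm A is indifferent in equilibrium, Firm A's expected payoff equals the payoff from either row against (1/4, 3/4). Using α: 6(1/4) − 2(3/4) = 0.

0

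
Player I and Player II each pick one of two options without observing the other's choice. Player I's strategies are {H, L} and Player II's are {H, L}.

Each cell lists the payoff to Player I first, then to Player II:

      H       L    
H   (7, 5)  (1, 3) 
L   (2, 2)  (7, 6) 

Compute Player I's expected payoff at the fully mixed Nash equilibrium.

47/11

First find y, the probability Player II plays H, from Player I's indifference between H and L: 7y + (1−y) = 2y + 7(1−y), giving y = 6/11.
Since Player I is indifferent in equilibrium, Player I's expected payoff equals the payoff from either row against (6/11, 5/11). Using H: 7(6/11) + (5/11) = 47/11.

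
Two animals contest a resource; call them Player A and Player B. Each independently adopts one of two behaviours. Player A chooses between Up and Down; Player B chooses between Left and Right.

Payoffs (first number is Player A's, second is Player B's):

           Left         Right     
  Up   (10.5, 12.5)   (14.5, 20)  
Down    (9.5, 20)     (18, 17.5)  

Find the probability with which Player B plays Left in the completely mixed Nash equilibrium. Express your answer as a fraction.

7/9

Let c be the probability that Player B plays Left. In a completely mixed equilibrium, Player A must be indifferent between Up and Down.
Player A's expected payoff from Up is 10.5c + 14.5(1−c); from Down it is 9.5c + 18(1−c).
Setting these equal: −4c + 14.5 = −8.5c + 18, so c = 7/9.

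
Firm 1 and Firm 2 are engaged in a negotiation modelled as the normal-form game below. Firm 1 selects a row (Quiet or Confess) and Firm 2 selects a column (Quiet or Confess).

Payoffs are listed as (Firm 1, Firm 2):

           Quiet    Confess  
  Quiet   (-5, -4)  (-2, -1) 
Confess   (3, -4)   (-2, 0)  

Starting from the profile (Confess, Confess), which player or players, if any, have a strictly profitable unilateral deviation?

Firm 1 at (Confess, Confess) earns -2; deviating to Quiet yields -2 — not better.
Firm 2 earns 0; deviating to Quiet yields -4 — not better.
Neither player can strictly improve; the profile is a Nash equilibrium.

Neither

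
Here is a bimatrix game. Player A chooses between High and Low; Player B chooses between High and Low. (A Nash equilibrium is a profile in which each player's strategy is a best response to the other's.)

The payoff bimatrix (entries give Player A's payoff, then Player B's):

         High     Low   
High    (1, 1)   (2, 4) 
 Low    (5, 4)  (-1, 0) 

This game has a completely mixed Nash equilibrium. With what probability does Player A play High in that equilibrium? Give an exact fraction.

4/7

Let r be the probability that Player A plays High. In a completely mixed equilibrium, Player B must be indifferent between High and Low.
Player B's expected payoff from High is r + 4(1−r); from Low it is 4r.
Setting these equal: −3r + 4 = 4r, so r = 4/7.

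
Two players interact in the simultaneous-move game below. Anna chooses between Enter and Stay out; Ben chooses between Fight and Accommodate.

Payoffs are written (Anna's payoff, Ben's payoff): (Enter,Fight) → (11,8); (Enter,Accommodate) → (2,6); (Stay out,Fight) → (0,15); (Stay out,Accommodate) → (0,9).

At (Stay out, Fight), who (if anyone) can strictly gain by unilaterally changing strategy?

Anna

Anna at (Stay out, Fight) earns 0; deviating to Enter yields 11 — a strict improvement.
Ben earns 15; deviating to Accommodate yields 9 — not better.
Only Anna has a strictly profitable deviation.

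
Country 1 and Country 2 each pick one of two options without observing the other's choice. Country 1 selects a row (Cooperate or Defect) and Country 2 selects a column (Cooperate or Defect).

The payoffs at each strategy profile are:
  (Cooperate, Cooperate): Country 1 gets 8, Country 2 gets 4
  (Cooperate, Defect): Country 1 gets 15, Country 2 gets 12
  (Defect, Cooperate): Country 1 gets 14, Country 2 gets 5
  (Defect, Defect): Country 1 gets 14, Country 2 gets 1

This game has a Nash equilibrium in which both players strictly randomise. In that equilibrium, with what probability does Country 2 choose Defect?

6/7

Let c be the probability that Country 2 plays Cooperate. In a completely mixed equilibrium, Country 1 must be indifferent between Cooperate and Defect.
Country 1's expected payoff from Cooperate is 8c + 15(1−c); from Defect it is 14c + 14(1−c).
Setting these equal: −7c + 15 = 14, so c = 1/7.
Therefore Country 2 plays Defect with probability 1 − 1/7 = 6/7.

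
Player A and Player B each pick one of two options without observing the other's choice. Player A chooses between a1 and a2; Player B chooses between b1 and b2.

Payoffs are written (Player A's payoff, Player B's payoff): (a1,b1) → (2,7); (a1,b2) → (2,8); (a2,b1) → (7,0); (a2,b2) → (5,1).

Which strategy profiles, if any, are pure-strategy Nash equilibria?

(a2, b2)

(a1, b1): Player A prefers a2 (7 > 2); Player B prefers b2 (8 > 7) — not an equilibrium.
(a1, b2): Player A prefers a2 (5 > 2) — not an equilibrium.
(a2, b1): Player B prefers b2 (1 > 0) — not an equilibrium.
(a2, b2): Player A gets 5 ≥ 2 from a1, and Player B gets 1 ≥ 0 from b1 — Nash equilibrium.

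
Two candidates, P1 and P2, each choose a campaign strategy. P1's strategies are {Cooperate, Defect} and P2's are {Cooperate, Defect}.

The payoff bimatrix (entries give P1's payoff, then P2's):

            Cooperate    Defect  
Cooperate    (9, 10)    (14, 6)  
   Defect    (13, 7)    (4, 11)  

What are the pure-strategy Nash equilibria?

none

(Cooperate, Cooperate): P1 prefers Defect (13 > 9) — not an equilibrium.
(Cooperate, Defect): P2 prefers Cooperate (10 > 6) — not an equilibrium.
(Defect, Cooperate): P2 prefers Defect (11 > 7) — not an equilibrium.
(Defect, Defect): P1 prefers Cooperate (14 > 4) — not an equilibrium.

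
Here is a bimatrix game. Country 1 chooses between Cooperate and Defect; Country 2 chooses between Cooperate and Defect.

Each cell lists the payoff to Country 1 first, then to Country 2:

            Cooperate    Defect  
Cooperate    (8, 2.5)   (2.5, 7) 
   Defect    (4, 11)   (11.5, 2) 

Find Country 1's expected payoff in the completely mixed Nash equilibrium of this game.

82/13

First find y, the probability Country 2 plays Cooperate, from Country 1's indifference between Cooperate and Defect: 8y + 2.5(1−y) = 4y + 11.5(1−y), giving y = 9/13.
Since Country 1 is indifferent in equilibrium, Country 1's expected payoff equals the payoff from either row against (9/13, 4/13). Using Cooperate: 8(9/13) + 2.5(4/13) = 82/13.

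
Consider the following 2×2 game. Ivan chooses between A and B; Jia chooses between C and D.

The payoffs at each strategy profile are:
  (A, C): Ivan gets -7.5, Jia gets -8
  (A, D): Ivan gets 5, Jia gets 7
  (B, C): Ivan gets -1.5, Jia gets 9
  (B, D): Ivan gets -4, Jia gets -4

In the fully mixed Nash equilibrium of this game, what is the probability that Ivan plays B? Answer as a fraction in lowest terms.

Let p be the probability that Ivan plays A. In a completely mixed equilibrium, Jia must be indifferent between C and D.
Jia's expected payoff from C is −8p + 9(1−p); from D it is 7p − 4(1−p).
Setting these equal: −17p + 9 = 11p − 4, so p = 13/28.
Therefore Ivan plays B with probability 1 − 13/28 = 15/28.

15/28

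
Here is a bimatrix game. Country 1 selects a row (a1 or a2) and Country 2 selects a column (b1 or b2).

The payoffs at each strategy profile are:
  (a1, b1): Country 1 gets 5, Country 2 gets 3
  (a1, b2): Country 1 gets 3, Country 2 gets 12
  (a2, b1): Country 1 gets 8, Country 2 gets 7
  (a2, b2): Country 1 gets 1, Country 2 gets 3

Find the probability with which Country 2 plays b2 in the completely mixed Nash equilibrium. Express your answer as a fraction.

Let q be the probability that Country 2 plays b1. In a completely mixed equilibrium, Country 1 must be indifferent between a1 and a2.
Country 1's expected payoff from a1 is 5q + 3(1−q); from a2 it is 8q + (1−q).
Setting these equal: 2q + 3 = 7q + 1, so q = 2/5.
Therefore Country 2 plays b2 with probability 1 − 2/5 = 3/5.

3/5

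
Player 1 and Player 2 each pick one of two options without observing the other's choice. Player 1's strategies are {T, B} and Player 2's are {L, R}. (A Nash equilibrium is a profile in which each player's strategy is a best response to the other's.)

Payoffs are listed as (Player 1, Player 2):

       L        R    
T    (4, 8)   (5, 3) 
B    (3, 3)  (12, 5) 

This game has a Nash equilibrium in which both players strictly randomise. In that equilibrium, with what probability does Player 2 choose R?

1/8

Let c be the probability that Player 2 plays L. In a completely mixed equilibrium, Player 1 must be indifferent between T and B.
Player 1's expected payoff from T is 4c + 5(1−c); from B it is 3c + 12(1−c).
Setting these equal: −c + 5 = −9c + 12, so c = 7/8.
Therefore Player 2 plays R with probability 1 − 7/8 = 1/8.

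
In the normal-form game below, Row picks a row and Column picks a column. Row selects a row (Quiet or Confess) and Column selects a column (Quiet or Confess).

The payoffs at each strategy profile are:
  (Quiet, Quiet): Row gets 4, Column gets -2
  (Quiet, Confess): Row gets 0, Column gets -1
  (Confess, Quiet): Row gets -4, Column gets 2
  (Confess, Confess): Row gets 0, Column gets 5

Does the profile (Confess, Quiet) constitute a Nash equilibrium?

No

At (Confess, Quiet), Row earns -4; switching to Quiet would give 4, so Row would deviate.
Column earns 2; switching to Confess would give 5, so Column would deviate.
Since at least one player can profitably deviate, this is not a Nash equilibrium.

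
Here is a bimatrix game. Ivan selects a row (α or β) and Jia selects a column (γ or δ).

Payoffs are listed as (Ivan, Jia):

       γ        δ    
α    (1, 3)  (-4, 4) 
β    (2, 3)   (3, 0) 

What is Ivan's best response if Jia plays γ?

β

Against γ, Ivan earns 1 from α and 2 from β.
So β is the best response.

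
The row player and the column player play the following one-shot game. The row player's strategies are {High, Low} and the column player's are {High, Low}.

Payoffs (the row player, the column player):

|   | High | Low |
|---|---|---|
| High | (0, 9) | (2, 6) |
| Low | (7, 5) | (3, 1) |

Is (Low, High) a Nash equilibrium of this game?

At (Low, High), the row player earns 7; switching to High would give 0, so the row player has no profitable deviation.
The column player earns 5; switching to Low would give 1, so the column player has no profitable deviation.
Neither player can gain by a unilateral deviation, so this profile is a Nash equilibrium.

Yes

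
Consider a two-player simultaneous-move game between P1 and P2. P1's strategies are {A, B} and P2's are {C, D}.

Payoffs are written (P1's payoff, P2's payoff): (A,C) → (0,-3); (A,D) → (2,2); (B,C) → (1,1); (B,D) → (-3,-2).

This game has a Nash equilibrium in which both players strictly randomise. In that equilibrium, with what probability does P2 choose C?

5/6

Let y be the probability that P2 plays C. In a completely mixed equilibrium, P1 must be indifferent between A and B.
P1's expected payoff from A is 2(1−y); from B it is y − 3(1−y).
Setting these equal: −2y + 2 = 4y − 3, so y = 5/6.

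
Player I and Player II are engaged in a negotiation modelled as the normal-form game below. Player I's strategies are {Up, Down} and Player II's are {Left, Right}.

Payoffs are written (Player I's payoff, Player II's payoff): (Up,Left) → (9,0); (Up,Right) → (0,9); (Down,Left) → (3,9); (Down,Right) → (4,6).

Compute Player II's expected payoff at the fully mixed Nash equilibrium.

First find x, the probability Player I plays Up, from Player II's indifference between Left and Right: 9(1−x) = 9x + 6(1−x), giving x = 1/4.
Since Player II is indifferent in equilibrium, Player II's expected payoff equals the payoff from either column against (1/4, 3/4). Using Left: 9(3/4) = 27/4.

27/4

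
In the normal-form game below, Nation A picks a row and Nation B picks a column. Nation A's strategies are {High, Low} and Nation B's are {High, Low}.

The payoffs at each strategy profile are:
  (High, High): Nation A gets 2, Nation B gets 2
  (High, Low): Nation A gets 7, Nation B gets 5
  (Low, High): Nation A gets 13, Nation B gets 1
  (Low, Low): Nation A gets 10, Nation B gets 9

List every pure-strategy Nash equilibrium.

(High, High): Nation A prefers Low (13 > 2); Nation B prefers Low (5 > 2) — not an equilibrium.
(High, Low): Nation A prefers Low (10 > 7) — not an equilibrium.
(Low, High): Nation B prefers Low (9 > 1) — not an equilibrium.
(Low, Low): Nation A gets 10 ≥ 7 from High, and Nation B gets 9 ≥ 1 from High — Nash equilibrium.

(Low, Low)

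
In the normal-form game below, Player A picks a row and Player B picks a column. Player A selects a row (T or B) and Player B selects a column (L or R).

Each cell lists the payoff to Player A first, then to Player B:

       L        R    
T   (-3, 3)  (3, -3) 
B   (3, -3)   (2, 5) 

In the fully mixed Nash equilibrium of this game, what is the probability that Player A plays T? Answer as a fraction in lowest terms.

4/7

Let r be the probability that Player A plays T. In a completely mixed equilibrium, Player B must be indifferent between L and R.
Player B's expected payoff from L is 3r − 3(1−r); from R it is −3r + 5(1−r).
Setting these equal: 6r − 3 = −8r + 5, so r = 4/7.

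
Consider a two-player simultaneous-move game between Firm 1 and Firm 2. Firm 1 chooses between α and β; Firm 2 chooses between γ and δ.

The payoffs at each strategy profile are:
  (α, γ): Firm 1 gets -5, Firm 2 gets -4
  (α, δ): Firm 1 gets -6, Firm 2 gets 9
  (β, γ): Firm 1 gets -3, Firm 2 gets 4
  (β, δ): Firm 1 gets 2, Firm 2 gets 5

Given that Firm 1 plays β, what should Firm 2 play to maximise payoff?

δ

Against β, Firm 2 earns 4 from γ and 5 from δ.
So δ is the best response.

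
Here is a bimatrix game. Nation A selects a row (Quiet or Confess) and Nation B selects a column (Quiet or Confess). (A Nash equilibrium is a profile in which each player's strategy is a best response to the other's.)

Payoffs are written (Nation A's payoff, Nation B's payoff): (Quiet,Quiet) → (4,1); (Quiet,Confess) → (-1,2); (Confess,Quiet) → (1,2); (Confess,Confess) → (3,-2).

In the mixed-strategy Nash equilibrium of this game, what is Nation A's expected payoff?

First find y, the probability Nation B plays Quiet, from Nation A's indifference between Quiet and Confess: 4y − (1−y) = y + 3(1−y), giving y = 4/7.
Since Nation A is indifferent in equilibrium, Nation A's expected payoff equals the payoff from either row against (4/7, 3/7). Using Quiet: 4(4/7) − (3/7) = 13/7.

13/7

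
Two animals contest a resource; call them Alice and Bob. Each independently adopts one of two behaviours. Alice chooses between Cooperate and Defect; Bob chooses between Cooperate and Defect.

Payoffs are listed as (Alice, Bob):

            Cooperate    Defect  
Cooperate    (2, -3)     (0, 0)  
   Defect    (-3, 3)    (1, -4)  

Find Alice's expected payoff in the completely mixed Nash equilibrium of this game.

1/3

First find y, the probability Bob plays Cooperate, from Alice's indifference between Cooperate and Defect: 2y = −3y + (1−y), giving y = 1/6.
Since Alice is indifferent in equilibrium, Alice's expected payoff equals the payoff from either row against (1/6, 5/6). Using Cooperate: 2(1/6) = 1/3.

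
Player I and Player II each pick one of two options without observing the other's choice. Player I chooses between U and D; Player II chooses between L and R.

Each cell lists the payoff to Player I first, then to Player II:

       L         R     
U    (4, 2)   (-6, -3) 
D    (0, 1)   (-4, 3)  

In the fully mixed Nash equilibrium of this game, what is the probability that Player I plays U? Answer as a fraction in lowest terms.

Let r be the probability that Player I plays U. In a completely mixed equilibrium, Player II must be indifferent between L and R.
Player II's expected payoff from L is 2r + (1−r); from R it is −3r + 3(1−r).
Setting these equal: r + 1 = −6r + 3, so r = 2/7.

2/7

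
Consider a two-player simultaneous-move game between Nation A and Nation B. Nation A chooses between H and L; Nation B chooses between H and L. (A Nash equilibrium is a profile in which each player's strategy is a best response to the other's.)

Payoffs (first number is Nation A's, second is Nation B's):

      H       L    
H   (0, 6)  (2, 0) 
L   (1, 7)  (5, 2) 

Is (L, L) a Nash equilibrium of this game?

At (L, L), Nation A earns 5; switching to H would give 2, so Nation A has no profitable deviation.
Nation B earns 2; switching to H would give 7, so Nation B would deviate.
Since at least one player can profitably deviate, this is not a Nash equilibrium.

No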